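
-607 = -607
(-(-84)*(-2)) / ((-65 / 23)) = 3864 / 65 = 59.45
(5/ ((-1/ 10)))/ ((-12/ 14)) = 58.33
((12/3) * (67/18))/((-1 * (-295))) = 134/2655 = 0.05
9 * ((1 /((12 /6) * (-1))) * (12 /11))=-4.91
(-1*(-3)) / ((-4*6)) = -1 / 8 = -0.12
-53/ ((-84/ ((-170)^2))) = 382925/ 21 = 18234.52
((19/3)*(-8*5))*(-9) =2280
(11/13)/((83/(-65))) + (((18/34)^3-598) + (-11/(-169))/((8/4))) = -82488318331/137829302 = -598.48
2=2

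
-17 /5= -3.40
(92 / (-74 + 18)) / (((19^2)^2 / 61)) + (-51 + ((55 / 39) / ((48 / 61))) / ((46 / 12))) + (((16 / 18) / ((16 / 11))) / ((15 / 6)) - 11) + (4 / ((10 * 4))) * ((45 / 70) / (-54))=-429880363787 / 7013876220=-61.29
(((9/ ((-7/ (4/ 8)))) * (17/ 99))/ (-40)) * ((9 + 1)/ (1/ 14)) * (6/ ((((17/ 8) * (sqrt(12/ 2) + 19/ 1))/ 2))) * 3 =1368/ 3905 - 72 * sqrt(6)/ 3905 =0.31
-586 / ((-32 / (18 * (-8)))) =-2637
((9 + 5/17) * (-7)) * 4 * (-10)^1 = 44240/17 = 2602.35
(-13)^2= 169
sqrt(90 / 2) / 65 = 3 * sqrt(5) / 65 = 0.10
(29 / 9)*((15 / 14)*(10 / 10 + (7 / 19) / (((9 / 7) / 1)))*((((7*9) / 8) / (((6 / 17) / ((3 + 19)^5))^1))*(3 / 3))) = 87337957300 / 171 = 510748288.30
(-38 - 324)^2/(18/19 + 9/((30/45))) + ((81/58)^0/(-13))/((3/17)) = 64732625/7137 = 9070.00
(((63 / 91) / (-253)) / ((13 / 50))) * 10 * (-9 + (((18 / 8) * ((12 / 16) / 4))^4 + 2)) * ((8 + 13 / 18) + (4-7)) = 1505204289125 / 358671712256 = 4.20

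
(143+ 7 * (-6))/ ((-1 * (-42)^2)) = -0.06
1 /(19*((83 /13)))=13 /1577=0.01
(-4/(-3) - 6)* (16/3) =-224/9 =-24.89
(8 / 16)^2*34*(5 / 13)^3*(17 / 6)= 36125 / 26364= 1.37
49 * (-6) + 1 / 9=-2645 / 9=-293.89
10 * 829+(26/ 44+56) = 183625/ 22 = 8346.59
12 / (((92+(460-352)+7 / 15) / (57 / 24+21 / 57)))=18765 / 114266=0.16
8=8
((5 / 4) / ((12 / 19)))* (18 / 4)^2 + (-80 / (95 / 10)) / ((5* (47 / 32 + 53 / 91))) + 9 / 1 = 350498891 / 7263168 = 48.26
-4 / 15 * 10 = -8 / 3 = -2.67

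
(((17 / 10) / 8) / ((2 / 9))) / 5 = 153 / 800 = 0.19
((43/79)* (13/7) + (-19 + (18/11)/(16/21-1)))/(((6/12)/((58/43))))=-87716184/1307845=-67.07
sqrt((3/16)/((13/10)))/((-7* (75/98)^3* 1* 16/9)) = -16807* sqrt(390)/4875000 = -0.07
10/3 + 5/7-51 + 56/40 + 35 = -10.55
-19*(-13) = 247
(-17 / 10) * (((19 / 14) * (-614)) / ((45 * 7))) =99161 / 22050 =4.50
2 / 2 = 1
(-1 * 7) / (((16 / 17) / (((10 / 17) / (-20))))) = 7 / 32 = 0.22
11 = 11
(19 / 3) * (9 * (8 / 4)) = 114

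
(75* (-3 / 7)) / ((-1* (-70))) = -0.46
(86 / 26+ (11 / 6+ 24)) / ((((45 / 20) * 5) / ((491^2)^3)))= 63696912835753168786 / 1755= 36294537228349383.92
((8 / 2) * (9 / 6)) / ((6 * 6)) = 0.17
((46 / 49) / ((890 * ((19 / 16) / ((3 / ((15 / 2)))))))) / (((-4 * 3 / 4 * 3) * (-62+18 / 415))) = 3818 / 5991948585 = 0.00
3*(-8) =-24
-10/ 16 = -5/ 8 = -0.62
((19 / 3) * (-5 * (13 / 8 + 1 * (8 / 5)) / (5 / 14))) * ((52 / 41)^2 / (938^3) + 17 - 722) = 99884342486735419 / 495470950940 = 201594.75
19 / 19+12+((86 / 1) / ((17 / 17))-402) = -303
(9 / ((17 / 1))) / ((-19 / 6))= -54 / 323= -0.17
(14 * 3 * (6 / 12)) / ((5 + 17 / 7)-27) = -1.07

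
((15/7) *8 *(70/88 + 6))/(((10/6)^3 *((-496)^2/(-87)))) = -2107053/236790400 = -0.01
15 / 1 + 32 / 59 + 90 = 105.54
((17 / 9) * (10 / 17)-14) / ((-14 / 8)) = 464 / 63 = 7.37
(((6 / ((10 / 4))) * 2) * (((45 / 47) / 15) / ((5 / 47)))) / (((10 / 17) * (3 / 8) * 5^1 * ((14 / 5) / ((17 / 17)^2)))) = 816 / 875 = 0.93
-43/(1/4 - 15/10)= 172/5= 34.40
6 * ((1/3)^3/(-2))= -1/9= -0.11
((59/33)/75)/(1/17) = 1003/2475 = 0.41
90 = 90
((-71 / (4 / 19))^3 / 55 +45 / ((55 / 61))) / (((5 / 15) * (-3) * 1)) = 2454735869 / 3520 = 697368.14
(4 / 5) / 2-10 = -48 / 5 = -9.60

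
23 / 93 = 0.25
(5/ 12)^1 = 5/ 12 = 0.42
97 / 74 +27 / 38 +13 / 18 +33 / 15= 312779 / 63270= 4.94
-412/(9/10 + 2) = -4120/29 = -142.07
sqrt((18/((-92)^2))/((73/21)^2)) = 63*sqrt(2)/6716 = 0.01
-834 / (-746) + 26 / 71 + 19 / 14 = 1053447 / 370762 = 2.84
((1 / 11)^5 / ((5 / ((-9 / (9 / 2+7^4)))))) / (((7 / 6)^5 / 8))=-1119744 / 65111692896635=-0.00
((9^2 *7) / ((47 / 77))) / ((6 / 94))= 14553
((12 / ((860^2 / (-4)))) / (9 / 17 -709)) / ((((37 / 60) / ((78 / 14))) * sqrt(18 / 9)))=5967 * sqrt(2) / 14419408010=0.00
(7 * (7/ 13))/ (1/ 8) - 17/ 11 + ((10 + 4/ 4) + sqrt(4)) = 41.61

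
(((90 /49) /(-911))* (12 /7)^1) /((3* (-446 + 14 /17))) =765 /295599458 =0.00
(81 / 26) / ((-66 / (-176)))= 108 / 13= 8.31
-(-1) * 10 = 10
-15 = -15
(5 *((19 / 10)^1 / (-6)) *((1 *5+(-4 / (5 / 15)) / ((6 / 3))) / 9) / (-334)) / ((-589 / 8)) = 1 / 139779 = 0.00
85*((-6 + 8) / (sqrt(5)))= 34*sqrt(5)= 76.03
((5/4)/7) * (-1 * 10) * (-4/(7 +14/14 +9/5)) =250/343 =0.73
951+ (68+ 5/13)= 13252/13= 1019.38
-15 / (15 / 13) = -13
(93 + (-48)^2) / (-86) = -2397 / 86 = -27.87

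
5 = 5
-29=-29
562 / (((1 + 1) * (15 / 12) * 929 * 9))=1124 / 41805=0.03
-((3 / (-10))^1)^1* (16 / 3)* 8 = 64 / 5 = 12.80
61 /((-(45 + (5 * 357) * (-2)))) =61 /3525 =0.02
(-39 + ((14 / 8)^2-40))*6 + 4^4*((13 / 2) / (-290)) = -535181 / 1160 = -461.36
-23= -23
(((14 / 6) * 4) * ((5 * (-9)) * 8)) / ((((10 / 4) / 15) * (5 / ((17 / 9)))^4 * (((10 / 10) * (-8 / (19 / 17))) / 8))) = 41819456 / 91125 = 458.92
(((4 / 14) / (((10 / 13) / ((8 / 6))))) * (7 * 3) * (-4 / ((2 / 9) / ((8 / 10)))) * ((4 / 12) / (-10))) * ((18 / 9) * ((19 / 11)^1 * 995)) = 4718688 / 275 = 17158.87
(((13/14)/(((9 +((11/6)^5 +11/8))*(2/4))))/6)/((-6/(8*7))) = -22464/241727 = -0.09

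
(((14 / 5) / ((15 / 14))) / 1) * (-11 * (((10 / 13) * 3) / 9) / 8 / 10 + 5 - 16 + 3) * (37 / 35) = -649313 / 29250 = -22.20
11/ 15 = 0.73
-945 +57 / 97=-91608 / 97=-944.41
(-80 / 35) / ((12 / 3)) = -4 / 7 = -0.57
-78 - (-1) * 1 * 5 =-73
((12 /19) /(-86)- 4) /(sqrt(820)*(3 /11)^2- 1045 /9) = 577592532*sqrt(205) /13058076690085 + 4745528766 /137453438843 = 0.04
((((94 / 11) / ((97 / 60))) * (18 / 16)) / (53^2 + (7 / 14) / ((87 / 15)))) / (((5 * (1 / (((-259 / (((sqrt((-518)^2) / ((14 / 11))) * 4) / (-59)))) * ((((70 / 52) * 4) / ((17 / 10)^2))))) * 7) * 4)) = 211094625 / 798268240627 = 0.00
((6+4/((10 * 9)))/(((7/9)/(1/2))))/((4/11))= 374/35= 10.69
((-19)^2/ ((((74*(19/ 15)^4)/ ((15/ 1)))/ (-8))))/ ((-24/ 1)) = 9.48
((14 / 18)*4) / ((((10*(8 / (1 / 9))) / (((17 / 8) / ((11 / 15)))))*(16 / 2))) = 119 / 76032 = 0.00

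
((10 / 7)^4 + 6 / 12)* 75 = 1680075 / 4802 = 349.87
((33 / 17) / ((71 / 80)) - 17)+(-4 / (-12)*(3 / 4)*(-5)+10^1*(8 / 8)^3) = -29271 / 4828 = -6.06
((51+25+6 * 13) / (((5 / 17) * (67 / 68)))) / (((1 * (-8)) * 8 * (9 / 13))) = -289289 / 24120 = -11.99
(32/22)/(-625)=-16/6875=-0.00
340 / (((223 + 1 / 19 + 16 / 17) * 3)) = 10982 / 21705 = 0.51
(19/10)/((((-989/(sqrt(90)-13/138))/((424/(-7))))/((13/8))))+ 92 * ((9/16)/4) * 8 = 39273 * sqrt(10)/69230+ 988641907/9553740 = 105.28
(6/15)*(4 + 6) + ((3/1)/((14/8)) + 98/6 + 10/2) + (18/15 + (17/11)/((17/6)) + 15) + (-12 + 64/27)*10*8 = -7552771/10395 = -726.58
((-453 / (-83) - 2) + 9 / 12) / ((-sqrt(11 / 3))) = -2.20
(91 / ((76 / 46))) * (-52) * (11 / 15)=-598598 / 285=-2100.34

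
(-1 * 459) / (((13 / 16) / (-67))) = 492048 / 13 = 37849.85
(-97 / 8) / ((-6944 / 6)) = 291 / 27776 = 0.01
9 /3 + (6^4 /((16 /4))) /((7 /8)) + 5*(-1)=2578 /7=368.29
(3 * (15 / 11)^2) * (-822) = -554850 / 121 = -4585.54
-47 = -47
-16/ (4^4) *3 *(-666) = 999/ 8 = 124.88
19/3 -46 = -39.67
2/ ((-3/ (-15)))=10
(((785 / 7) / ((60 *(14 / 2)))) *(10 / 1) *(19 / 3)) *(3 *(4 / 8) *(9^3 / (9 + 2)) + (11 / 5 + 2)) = 11332417 / 6468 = 1752.07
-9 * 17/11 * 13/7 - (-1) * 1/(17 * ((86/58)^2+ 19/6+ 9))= -25.83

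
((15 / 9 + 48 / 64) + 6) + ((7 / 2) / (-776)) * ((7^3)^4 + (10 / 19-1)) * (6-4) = -1380668305181 / 11058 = -124856963.75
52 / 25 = 2.08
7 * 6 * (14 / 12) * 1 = 49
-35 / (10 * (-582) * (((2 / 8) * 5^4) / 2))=14 / 181875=0.00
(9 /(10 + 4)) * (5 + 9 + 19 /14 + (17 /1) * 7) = 16929 /196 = 86.37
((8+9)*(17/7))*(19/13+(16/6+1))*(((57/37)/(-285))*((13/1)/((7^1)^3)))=-11560/266511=-0.04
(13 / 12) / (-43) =-13 / 516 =-0.03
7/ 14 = 1/ 2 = 0.50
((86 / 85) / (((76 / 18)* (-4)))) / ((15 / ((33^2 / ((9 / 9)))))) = -140481 / 32300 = -4.35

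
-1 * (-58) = 58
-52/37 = -1.41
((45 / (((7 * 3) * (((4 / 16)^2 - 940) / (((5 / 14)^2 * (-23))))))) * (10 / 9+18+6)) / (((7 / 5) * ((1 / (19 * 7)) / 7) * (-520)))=-6172625 / 28739529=-0.21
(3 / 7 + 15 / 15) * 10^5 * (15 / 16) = 937500 / 7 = 133928.57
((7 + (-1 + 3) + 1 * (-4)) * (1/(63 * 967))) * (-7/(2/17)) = -85/17406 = -0.00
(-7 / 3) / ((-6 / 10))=35 / 9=3.89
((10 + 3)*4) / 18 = 26 / 9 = 2.89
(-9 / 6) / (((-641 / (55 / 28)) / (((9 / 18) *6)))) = 495 / 35896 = 0.01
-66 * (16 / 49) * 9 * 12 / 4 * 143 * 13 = -53003808 / 49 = -1081710.37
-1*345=-345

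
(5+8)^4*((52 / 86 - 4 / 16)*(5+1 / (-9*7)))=273528697 / 5418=50485.18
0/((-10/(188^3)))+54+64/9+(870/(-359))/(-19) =3759380/61389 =61.24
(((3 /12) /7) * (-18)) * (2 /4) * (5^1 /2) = -45 /56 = -0.80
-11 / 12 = -0.92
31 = 31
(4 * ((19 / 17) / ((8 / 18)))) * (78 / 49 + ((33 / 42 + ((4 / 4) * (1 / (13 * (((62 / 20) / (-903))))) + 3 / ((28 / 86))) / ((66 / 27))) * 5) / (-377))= 92589690267 / 5568575012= 16.63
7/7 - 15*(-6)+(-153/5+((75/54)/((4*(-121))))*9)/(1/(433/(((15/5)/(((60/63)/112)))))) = 91204075/1707552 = 53.41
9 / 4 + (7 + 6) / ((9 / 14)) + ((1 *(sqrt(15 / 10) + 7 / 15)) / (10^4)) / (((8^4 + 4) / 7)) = 7 *sqrt(6) / 82000000 + 41461250147 / 1845000000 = 22.47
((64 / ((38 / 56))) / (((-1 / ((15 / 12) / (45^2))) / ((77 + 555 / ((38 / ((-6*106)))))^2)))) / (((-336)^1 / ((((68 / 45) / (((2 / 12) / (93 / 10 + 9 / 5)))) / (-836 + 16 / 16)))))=-308305112136656 / 173965674375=-1772.22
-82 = -82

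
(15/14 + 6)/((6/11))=363/28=12.96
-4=-4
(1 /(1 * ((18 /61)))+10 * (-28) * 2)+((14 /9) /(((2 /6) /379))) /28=-4441 /9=-493.44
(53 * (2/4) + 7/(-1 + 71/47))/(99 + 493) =0.07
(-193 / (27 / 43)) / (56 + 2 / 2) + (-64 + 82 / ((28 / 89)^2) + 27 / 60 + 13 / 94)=107700136231 / 141772680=759.67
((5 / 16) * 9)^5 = 184528125 / 1048576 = 175.98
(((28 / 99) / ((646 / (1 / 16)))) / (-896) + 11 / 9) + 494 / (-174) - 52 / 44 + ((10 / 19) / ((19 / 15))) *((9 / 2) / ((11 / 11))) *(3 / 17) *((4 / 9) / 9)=-50200264231 / 18042190848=-2.78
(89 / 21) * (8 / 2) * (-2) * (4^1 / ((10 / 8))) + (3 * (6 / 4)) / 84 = -13013 / 120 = -108.44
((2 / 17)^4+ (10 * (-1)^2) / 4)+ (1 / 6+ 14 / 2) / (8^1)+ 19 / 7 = 171473989 / 28063056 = 6.11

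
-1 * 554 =-554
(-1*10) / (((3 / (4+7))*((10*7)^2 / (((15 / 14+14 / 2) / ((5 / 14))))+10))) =-0.16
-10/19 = -0.53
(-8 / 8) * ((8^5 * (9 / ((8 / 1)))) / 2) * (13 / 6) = -39936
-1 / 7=-0.14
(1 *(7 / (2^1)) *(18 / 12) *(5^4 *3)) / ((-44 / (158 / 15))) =-2356.53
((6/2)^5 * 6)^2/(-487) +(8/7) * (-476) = -2390692/487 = -4909.02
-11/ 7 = -1.57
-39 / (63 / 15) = -65 / 7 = -9.29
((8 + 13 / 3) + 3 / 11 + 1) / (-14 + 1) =-449 / 429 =-1.05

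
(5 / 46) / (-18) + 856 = 708763 / 828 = 855.99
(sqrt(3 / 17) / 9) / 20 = sqrt(51) / 3060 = 0.00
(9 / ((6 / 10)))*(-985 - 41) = -15390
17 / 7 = 2.43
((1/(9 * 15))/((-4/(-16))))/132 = 1/4455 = 0.00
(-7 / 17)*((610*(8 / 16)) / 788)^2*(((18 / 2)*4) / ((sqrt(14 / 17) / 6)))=-14.68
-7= -7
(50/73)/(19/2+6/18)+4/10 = 10114/21535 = 0.47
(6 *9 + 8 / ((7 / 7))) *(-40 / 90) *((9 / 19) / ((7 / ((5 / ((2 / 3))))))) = -1860 / 133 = -13.98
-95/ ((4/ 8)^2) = -380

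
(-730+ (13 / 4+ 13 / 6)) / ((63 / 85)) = -977.61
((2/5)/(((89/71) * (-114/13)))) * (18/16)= -0.04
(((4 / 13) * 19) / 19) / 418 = 2 / 2717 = 0.00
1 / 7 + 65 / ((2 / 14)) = 3186 / 7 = 455.14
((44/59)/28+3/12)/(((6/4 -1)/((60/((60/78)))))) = 17823/413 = 43.15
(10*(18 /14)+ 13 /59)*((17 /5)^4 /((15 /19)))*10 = 17141682998 /774375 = 22136.15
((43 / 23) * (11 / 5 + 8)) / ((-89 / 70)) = -30702 / 2047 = -15.00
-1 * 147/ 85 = -147/ 85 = -1.73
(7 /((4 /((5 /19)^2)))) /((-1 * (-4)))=175 /5776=0.03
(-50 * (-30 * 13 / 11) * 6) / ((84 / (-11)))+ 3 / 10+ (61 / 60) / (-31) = -18131521 / 13020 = -1392.59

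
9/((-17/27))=-243/17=-14.29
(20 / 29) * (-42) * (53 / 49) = -31.33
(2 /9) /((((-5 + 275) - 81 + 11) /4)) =1 /225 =0.00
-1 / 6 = -0.17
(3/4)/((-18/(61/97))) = -61/2328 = -0.03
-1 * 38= -38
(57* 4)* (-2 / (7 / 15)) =-6840 / 7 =-977.14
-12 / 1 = -12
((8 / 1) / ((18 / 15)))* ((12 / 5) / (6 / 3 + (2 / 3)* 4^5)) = 24 / 1027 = 0.02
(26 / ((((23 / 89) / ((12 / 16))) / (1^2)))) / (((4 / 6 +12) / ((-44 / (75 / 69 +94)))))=-12727 / 4617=-2.76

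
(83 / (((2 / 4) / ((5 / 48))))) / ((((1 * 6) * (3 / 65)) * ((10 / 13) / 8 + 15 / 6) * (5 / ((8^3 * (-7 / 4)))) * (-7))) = 448864 / 729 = 615.73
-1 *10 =-10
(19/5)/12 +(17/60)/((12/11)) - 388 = -55789/144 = -387.42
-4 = -4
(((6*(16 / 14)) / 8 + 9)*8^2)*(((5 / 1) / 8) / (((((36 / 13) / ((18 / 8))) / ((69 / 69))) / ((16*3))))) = 15377.14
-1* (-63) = 63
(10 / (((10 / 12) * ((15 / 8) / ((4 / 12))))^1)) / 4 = 8 / 15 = 0.53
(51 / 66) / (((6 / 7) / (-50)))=-45.08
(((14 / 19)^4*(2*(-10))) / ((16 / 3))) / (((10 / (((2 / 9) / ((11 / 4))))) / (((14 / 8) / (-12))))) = 16807 / 12901779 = 0.00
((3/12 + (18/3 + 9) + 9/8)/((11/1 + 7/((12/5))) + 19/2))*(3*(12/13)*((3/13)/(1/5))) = 106110/47489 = 2.23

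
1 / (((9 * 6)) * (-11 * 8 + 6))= -0.00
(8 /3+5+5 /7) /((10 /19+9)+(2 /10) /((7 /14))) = 16720 /19803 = 0.84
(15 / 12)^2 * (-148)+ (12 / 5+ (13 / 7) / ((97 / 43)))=-3096603 / 13580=-228.03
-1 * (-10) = 10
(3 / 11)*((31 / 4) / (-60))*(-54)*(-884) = -184977 / 110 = -1681.61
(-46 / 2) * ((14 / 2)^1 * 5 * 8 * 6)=-38640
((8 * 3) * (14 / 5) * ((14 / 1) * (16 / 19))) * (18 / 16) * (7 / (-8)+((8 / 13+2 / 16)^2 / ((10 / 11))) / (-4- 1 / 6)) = -1823963211 / 2006875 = -908.86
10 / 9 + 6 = 64 / 9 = 7.11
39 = 39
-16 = -16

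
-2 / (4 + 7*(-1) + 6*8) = -2 / 45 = -0.04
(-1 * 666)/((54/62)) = -2294/3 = -764.67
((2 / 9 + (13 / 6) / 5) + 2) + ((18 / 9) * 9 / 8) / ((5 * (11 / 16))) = 3.31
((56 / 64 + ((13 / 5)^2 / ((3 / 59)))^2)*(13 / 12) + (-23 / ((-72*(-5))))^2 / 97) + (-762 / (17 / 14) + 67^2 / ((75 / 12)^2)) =3982718655827 / 213710400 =18636.05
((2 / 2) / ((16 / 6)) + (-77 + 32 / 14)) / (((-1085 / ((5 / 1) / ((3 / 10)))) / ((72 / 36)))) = 20815 / 9114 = 2.28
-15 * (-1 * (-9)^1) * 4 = -540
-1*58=-58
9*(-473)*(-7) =29799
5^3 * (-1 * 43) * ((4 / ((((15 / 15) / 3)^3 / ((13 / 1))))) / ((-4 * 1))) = 1886625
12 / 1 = 12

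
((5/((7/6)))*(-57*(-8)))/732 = 1140/427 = 2.67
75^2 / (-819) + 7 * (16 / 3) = 30.47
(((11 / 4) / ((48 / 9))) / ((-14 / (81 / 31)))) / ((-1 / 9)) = 24057 / 27776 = 0.87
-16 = -16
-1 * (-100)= 100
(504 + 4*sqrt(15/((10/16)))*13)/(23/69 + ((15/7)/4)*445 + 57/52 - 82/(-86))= 2441712*sqrt(6)/5652935 + 11832912/5652935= 3.15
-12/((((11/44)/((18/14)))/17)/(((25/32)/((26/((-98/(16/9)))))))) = 722925/416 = 1737.80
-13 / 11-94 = -1047 / 11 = -95.18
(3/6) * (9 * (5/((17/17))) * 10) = 225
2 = 2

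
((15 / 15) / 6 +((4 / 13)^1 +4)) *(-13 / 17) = -349 / 102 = -3.42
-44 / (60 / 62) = -682 / 15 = -45.47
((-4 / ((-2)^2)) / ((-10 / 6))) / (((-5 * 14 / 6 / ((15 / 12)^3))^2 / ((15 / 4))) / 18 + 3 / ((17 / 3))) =7745625 / 13658311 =0.57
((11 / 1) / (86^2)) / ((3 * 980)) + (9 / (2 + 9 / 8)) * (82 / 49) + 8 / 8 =632713063 / 108721200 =5.82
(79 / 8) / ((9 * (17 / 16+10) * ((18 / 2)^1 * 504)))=79 / 3612924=0.00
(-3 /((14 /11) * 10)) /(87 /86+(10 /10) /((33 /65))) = -46827 /592270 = -0.08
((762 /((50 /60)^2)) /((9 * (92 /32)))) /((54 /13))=52832 /5175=10.21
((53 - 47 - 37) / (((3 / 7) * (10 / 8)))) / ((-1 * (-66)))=-434 / 495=-0.88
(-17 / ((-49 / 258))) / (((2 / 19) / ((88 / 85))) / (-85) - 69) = -3666696 / 2826565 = -1.30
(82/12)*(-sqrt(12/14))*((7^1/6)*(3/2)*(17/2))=-697*sqrt(42)/48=-94.11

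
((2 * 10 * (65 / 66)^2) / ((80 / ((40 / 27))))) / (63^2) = 21125 / 233401014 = 0.00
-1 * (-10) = 10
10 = 10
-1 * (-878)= 878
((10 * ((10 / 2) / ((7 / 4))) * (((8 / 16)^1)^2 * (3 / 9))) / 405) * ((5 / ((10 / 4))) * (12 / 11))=80 / 6237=0.01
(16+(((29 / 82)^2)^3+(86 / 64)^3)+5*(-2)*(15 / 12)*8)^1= -12696747837173853 / 155651415769088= -81.57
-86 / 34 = -2.53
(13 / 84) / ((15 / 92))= 0.95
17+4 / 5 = 89 / 5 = 17.80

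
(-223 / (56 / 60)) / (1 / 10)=-16725 / 7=-2389.29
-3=-3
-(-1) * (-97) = -97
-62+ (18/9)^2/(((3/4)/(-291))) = -1614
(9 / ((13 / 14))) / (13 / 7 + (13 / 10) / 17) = 49980 / 9971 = 5.01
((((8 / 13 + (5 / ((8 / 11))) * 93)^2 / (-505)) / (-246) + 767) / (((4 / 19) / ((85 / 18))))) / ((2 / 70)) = 115851208758005 / 191572992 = 604736.65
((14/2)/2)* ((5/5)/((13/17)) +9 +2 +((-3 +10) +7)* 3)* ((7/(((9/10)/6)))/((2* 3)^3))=86485/2106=41.07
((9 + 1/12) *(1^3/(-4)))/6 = -109/288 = -0.38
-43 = -43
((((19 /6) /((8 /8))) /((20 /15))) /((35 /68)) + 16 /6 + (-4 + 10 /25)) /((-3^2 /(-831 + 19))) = 44834 /135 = 332.10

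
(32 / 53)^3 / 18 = 16384 / 1339893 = 0.01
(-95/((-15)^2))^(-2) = 2025/361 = 5.61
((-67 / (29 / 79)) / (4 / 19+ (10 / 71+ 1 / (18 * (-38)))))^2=66074317953759504 / 242848883209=272079.97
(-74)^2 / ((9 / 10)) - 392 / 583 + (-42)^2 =41177260 / 5247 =7847.77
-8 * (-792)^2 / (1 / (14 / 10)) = -35126784 / 5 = -7025356.80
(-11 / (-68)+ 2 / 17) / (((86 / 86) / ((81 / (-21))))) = -513 / 476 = -1.08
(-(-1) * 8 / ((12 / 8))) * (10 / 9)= 160 / 27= 5.93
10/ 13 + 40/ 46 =490/ 299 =1.64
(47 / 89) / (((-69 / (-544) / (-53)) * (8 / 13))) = -2202044 / 6141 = -358.58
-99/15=-33/5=-6.60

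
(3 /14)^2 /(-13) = -9 /2548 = -0.00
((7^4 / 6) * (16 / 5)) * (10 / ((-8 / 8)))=-38416 / 3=-12805.33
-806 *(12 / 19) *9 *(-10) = 870480 / 19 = 45814.74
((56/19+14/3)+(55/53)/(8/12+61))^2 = 727532232025/12494097729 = 58.23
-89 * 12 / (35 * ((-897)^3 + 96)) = 356 / 8420232065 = 0.00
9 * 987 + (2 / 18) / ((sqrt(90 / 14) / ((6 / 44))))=sqrt(35) / 990 + 8883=8883.01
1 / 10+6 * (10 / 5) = 121 / 10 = 12.10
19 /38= 1 /2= 0.50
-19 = -19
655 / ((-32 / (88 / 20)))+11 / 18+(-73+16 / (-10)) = -118117 / 720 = -164.05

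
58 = 58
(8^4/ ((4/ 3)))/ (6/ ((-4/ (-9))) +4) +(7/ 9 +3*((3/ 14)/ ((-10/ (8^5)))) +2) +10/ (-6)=-1929.86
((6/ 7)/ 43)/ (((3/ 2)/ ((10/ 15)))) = 8/ 903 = 0.01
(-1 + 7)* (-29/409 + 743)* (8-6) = 3646296/409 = 8915.15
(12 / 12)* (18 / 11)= 18 / 11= 1.64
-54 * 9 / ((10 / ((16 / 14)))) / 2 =-972 / 35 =-27.77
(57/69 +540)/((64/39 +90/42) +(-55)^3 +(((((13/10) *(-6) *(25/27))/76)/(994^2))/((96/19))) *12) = -46014433186176/14155155220451563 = -0.00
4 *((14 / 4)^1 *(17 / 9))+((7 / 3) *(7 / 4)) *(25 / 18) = 6937 / 216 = 32.12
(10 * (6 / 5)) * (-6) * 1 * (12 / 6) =-144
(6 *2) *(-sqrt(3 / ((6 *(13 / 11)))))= -6 *sqrt(286) / 13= -7.81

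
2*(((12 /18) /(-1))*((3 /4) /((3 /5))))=-5 /3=-1.67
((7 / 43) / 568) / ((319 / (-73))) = -511 / 7791256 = -0.00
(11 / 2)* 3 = 33 / 2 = 16.50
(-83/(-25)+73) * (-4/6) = -1272/25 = -50.88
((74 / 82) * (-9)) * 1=-333 / 41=-8.12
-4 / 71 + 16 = 1132 / 71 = 15.94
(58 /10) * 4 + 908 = 4656 /5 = 931.20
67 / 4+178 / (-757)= 50007 / 3028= 16.51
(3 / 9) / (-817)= -1 / 2451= -0.00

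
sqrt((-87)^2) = 87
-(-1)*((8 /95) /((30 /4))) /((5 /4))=64 /7125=0.01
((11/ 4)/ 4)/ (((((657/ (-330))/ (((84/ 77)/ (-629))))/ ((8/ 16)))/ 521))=28655/ 183668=0.16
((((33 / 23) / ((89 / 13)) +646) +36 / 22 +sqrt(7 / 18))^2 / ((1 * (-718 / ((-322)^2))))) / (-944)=16440165469 * sqrt(14) / 497668776 +187686711141142465 / 2923306390224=64327.17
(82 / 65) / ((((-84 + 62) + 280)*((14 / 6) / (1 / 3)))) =0.00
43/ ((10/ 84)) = 1806/ 5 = 361.20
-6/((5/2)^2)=-24/25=-0.96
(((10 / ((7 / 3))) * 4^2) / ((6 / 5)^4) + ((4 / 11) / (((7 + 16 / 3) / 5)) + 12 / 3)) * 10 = 28627820 / 76923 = 372.16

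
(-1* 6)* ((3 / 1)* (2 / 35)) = -1.03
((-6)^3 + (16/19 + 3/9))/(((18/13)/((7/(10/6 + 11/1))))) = -1114295/12996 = -85.74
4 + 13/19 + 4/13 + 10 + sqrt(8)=2*sqrt(2) + 3703/247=17.82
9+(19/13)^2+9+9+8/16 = 10017/338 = 29.64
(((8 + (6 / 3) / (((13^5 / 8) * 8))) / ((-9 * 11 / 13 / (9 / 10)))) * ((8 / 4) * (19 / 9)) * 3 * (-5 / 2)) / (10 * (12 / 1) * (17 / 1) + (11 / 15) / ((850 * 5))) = 599638598750 / 40857942005881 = 0.01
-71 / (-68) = 71 / 68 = 1.04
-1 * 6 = -6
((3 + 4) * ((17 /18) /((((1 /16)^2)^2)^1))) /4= 974848 /9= 108316.44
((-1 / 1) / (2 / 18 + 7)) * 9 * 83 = -6723 / 64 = -105.05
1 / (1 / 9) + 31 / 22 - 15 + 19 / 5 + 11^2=13223 / 110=120.21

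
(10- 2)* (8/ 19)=3.37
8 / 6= 4 / 3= 1.33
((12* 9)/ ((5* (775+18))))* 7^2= 5292/ 3965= 1.33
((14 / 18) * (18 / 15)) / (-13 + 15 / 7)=-49 / 570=-0.09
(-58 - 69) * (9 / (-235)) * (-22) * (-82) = 2061972 / 235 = 8774.35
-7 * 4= -28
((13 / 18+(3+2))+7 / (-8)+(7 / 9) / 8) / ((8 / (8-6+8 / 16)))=445 / 288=1.55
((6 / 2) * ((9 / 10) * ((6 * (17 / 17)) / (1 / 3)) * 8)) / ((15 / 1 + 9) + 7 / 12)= 23328 / 1475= 15.82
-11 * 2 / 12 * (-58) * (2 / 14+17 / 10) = 13717 / 70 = 195.96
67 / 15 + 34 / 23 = 2051 / 345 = 5.94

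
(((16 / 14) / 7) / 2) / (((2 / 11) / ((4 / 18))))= 0.10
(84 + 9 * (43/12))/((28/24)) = 99.64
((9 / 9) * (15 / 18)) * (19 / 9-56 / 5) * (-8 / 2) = 818 / 27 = 30.30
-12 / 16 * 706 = -1059 / 2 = -529.50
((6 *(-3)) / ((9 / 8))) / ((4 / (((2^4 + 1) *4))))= -272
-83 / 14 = -5.93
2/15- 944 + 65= -13183/15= -878.87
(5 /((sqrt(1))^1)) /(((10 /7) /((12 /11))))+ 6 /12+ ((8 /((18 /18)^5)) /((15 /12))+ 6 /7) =8913 /770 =11.58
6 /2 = 3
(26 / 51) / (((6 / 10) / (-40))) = -5200 / 153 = -33.99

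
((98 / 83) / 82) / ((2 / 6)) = 147 / 3403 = 0.04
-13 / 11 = -1.18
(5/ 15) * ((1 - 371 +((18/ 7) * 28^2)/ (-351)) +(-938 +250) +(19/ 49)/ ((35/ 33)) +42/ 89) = -6327230123/ 17858295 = -354.30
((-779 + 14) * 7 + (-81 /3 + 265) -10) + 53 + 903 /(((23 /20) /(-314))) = -5787542 /23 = -251632.26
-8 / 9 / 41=-8 / 369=-0.02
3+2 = 5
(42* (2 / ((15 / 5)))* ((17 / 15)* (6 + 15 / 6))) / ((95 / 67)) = 271082 / 1425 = 190.23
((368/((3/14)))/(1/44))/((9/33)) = 2493568/9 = 277063.11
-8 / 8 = -1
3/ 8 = 0.38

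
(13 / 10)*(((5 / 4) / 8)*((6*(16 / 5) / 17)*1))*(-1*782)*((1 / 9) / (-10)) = 299 / 150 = 1.99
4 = 4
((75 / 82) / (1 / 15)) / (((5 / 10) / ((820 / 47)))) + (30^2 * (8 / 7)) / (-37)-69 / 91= 71238309 / 158249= 450.17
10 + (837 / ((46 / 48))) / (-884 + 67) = 8.93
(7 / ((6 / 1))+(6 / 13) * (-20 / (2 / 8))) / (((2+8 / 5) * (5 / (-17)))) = 47413 / 1404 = 33.77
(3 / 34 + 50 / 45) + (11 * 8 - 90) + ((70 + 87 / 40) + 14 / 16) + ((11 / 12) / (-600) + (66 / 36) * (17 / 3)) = 10114733 / 122400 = 82.64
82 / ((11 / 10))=820 / 11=74.55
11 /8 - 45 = -349 /8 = -43.62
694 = 694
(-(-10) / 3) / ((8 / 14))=35 / 6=5.83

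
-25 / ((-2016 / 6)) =25 / 336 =0.07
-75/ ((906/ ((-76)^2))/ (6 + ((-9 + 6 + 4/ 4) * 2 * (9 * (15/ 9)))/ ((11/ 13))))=51550800/ 1661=31036.00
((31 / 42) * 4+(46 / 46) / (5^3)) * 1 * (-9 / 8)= -23313 / 7000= -3.33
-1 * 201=-201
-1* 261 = -261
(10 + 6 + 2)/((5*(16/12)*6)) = 9/20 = 0.45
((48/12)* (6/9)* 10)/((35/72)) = 384/7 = 54.86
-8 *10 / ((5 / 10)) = -160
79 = 79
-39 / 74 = -0.53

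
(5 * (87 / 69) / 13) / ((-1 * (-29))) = 0.02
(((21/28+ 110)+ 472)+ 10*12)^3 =22211737731/64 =347058402.05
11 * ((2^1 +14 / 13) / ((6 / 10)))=2200 / 39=56.41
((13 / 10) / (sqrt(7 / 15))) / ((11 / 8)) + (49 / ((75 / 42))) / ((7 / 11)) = 52 *sqrt(105) / 385 + 1078 / 25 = 44.50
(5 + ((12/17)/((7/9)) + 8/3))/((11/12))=12244/1309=9.35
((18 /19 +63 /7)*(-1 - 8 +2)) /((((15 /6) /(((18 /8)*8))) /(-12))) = 571536 /95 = 6016.17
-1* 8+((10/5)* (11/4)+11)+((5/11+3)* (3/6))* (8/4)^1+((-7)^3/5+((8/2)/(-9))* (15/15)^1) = -56519/990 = -57.09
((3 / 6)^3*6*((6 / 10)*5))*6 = 27 / 2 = 13.50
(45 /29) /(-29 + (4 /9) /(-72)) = -7290 /136271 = -0.05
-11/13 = -0.85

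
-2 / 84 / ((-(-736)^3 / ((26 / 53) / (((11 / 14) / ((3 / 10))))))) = -13 / 1162176266240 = -0.00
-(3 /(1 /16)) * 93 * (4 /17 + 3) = -14442.35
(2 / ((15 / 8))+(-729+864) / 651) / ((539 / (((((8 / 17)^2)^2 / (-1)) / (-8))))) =193024 / 13321181895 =0.00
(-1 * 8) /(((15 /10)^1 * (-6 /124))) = 992 /9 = 110.22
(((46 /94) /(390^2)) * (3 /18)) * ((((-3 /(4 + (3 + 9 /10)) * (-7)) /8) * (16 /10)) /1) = 161 /564747300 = 0.00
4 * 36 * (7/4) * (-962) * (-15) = 3636360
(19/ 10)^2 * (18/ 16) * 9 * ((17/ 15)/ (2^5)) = 1.29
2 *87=174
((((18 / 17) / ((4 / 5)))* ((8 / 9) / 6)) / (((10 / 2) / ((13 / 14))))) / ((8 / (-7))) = -13 / 408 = -0.03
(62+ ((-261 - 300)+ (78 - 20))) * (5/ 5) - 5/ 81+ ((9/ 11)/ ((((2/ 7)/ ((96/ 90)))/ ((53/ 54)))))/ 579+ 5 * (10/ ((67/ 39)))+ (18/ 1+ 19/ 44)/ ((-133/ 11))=-12671916229127/ 30647245860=-413.48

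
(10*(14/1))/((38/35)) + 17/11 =27273/209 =130.49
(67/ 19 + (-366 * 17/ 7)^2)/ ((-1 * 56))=-735555679/ 52136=-14108.40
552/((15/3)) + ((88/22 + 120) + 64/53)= 62436/265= 235.61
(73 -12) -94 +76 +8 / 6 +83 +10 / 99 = 12616 / 99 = 127.43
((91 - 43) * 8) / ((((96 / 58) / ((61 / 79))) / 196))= 2773792 / 79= 35111.29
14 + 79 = 93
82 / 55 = 1.49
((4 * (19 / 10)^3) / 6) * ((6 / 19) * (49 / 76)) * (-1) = -931 / 1000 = -0.93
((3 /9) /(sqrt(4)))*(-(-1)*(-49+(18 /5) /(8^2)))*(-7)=54817 /960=57.10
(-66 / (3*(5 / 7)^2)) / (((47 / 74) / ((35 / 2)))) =-279202 / 235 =-1188.09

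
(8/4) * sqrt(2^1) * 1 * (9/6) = 3 * sqrt(2) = 4.24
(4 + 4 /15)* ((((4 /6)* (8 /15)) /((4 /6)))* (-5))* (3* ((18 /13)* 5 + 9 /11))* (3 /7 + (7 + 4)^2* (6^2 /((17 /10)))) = -57617561088 /85085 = -677176.48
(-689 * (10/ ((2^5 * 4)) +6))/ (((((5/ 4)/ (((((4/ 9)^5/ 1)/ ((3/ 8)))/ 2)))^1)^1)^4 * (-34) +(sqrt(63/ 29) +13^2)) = 16308335113140973076090298710787883008 * sqrt(203)/ 3174868816345115616996385489287396707660353792115069 +45782605233396749216604227061357746774830219264/ 3174868816345115616996385489287396707660353792115069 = 0.00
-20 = -20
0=0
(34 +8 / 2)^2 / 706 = 722 / 353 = 2.05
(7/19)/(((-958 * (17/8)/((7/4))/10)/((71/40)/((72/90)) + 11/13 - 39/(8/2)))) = 681345/32181136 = 0.02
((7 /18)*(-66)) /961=-77 /2883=-0.03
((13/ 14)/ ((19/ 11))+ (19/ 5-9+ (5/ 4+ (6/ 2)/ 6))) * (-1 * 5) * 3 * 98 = 162687/ 38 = 4281.24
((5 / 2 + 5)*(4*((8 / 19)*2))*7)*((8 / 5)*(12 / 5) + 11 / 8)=922.23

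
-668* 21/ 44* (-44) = 14028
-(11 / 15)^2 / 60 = -0.01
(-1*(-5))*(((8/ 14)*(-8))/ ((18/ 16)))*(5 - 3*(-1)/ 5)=-1024/ 9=-113.78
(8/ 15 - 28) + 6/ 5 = -394/ 15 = -26.27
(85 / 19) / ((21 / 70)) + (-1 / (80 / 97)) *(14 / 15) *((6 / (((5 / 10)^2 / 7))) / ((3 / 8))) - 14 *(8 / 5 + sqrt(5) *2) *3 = -796966 / 1425 - 84 *sqrt(5) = -747.10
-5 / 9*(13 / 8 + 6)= -4.24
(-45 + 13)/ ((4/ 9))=-72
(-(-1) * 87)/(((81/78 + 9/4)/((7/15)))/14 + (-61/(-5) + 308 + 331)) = 2216760/16605401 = 0.13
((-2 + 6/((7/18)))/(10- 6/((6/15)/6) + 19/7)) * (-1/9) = 94/4869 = 0.02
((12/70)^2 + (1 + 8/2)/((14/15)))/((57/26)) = 57187/23275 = 2.46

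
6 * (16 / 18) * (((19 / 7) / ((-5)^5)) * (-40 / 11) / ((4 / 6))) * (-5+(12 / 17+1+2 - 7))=-171456 / 818125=-0.21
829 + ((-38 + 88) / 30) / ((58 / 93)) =48237 / 58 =831.67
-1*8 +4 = -4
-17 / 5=-3.40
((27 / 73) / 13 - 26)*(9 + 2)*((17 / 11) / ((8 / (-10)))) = 2094995 / 3796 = 551.90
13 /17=0.76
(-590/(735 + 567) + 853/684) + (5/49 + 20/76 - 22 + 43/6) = -14207447/1038996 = -13.67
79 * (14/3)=1106/3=368.67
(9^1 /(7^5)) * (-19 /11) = -171 /184877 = -0.00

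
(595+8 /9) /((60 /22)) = 218.49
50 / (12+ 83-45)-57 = -56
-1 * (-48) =48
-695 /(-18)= 695 /18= 38.61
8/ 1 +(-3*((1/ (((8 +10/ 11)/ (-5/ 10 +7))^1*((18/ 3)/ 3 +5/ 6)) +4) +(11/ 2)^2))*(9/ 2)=-3051121/ 6664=-457.85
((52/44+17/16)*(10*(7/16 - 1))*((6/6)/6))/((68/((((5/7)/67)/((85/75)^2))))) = -6665625/25954475008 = -0.00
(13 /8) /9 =0.18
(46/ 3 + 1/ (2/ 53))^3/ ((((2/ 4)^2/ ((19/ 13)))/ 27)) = 300451769/ 26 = 11555837.27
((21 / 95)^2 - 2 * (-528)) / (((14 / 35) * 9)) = 3176947 / 10830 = 293.35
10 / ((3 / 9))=30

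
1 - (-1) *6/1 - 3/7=46/7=6.57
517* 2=1034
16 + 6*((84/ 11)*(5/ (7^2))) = 1592/ 77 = 20.68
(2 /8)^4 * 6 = 3 /128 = 0.02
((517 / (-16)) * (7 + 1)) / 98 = -517 / 196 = -2.64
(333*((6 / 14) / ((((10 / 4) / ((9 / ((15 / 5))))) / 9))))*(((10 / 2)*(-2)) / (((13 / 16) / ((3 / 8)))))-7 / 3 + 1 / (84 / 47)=-1110023 / 156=-7115.53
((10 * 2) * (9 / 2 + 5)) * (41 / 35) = 1558 / 7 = 222.57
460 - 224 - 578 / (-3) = 1286 / 3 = 428.67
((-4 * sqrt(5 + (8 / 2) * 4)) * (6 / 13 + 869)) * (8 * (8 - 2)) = -2170176 * sqrt(21) / 13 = -764999.68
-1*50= -50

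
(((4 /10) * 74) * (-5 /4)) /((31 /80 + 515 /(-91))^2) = -1960940800 /1472947641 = -1.33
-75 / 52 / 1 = -75 / 52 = -1.44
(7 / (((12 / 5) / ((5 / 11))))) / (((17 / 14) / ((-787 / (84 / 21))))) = -964075 / 4488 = -214.81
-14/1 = -14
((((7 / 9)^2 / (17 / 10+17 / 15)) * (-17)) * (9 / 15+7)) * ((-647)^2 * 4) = -6235599664 / 135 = -46189627.14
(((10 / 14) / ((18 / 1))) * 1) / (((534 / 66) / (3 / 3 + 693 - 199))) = 3025 / 1246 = 2.43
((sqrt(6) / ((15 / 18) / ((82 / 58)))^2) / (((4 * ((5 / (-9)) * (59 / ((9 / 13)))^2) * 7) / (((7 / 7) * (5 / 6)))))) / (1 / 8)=-14705388 * sqrt(6) / 86581433575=-0.00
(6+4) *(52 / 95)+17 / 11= 1467 / 209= 7.02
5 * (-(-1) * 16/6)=40/3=13.33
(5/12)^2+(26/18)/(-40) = 11/80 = 0.14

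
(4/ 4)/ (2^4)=1/ 16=0.06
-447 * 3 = -1341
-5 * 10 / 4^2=-25 / 8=-3.12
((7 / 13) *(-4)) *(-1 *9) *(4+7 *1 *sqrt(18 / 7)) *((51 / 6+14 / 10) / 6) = 8316 / 65+6237 *sqrt(14) / 65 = 486.96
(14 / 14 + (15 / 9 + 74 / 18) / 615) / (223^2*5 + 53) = 5587 / 1376543430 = 0.00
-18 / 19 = -0.95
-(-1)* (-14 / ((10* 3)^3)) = -7 / 13500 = -0.00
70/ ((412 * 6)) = 35/ 1236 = 0.03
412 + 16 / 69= 28444 / 69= 412.23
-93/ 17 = -5.47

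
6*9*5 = 270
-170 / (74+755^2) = -170 / 570099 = -0.00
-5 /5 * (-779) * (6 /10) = 2337 /5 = 467.40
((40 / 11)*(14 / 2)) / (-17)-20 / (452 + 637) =-28060 / 18513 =-1.52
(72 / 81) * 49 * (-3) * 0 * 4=0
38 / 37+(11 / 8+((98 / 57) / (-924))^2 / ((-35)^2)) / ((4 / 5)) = 57512807129 / 20945913120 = 2.75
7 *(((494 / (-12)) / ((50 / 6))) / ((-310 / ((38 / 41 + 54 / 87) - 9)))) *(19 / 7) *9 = -374262057 / 18429500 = -20.31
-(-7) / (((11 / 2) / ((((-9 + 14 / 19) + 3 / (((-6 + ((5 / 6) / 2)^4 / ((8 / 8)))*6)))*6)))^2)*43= 16705750771972849104 / 669376890437761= 24957.17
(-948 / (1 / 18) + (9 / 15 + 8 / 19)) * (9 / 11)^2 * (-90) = 2363393214 / 2299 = 1028009.23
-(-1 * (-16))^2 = -256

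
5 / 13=0.38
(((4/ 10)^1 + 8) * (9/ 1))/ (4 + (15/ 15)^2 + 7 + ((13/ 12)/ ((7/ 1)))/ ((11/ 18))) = 19404/ 3145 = 6.17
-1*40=-40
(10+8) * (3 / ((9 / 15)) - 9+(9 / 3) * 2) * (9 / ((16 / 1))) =81 / 4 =20.25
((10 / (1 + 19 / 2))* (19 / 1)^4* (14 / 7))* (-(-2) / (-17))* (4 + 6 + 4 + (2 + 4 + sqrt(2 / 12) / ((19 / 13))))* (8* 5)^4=-533794816000000 / 357 - 9130700800000* sqrt(6) / 1071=-1516106448136.34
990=990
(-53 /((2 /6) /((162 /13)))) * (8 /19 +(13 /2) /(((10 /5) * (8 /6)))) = -11191851 /1976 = -5663.89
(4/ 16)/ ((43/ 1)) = 1/ 172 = 0.01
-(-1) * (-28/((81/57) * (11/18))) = -1064/33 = -32.24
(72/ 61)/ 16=9/ 122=0.07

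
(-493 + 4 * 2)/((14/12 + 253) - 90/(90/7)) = -1.96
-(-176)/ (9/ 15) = 880/ 3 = 293.33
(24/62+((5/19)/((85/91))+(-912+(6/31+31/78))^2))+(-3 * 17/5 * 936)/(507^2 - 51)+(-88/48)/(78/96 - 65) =26541024939694166269037/31951459741202820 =830667.05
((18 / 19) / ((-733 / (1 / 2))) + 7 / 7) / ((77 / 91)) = 180934 / 153197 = 1.18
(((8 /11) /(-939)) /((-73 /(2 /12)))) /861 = 0.00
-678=-678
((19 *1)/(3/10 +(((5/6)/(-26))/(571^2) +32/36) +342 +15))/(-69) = -4831927620/6285329061041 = -0.00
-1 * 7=-7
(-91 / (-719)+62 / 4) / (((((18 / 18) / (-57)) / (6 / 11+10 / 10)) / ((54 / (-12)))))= 195969591 / 31636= 6194.51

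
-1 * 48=-48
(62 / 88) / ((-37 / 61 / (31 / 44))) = -58621 / 71632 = -0.82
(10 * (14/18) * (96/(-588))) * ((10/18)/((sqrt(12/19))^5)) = -9025 * sqrt(57)/30618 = -2.23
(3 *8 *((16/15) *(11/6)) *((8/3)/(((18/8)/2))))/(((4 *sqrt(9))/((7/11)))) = 7168/1215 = 5.90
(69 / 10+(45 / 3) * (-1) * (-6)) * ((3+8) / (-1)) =-10659 / 10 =-1065.90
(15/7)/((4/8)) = 4.29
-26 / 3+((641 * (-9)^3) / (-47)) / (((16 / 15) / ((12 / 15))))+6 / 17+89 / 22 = 785997221 / 105468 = 7452.47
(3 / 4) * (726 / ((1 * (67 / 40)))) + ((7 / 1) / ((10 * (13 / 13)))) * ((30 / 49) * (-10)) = 150450 / 469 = 320.79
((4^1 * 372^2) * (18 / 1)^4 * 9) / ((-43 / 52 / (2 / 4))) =-13597270861824 / 43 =-316215601437.77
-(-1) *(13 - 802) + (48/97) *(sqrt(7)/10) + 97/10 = -7793/10 + 24 *sqrt(7)/485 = -779.17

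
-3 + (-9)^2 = 78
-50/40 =-5/4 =-1.25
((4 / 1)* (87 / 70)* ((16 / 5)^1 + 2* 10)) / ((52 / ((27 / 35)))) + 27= 2286117 / 79625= 28.71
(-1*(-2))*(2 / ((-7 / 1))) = -4 / 7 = -0.57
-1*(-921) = 921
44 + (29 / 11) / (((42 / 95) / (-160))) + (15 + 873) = -5108 / 231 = -22.11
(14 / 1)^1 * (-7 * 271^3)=-1950446078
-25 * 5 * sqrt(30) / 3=-125 * sqrt(30) / 3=-228.22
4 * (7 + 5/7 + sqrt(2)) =4 * sqrt(2) + 216/7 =36.51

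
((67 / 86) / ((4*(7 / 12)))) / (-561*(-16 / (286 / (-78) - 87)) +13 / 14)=-201 / 59039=-0.00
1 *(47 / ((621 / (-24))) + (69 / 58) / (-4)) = -101515 / 48024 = -2.11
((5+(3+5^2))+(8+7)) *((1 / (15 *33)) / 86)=8 / 7095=0.00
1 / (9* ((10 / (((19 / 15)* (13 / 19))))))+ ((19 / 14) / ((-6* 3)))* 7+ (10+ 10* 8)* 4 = 970601 / 2700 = 359.48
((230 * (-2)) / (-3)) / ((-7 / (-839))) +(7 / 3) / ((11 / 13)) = 4245977 / 231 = 18380.85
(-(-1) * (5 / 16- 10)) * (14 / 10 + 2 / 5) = -279 / 16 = -17.44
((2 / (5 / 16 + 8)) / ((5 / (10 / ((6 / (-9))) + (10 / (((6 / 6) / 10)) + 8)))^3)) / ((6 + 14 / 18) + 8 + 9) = 115827408 / 1778875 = 65.11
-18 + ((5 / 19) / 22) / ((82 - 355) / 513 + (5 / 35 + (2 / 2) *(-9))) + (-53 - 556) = -155031081 / 247258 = -627.00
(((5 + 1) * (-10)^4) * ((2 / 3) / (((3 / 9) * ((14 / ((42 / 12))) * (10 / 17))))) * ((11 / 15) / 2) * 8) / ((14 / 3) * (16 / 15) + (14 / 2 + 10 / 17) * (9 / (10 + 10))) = 457776000 / 25681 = 17825.47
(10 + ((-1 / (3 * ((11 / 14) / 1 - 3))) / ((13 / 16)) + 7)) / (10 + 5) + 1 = 38912 / 18135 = 2.15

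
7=7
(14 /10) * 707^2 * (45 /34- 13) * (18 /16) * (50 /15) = -4167241113 /136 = -30641478.77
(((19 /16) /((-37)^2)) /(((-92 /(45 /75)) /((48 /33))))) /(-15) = 19 /34635700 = 0.00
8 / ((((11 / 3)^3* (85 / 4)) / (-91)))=-0.69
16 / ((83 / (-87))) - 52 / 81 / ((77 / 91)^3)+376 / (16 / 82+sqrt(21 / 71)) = -83261443921292 / 275223262941+632056 * sqrt(1491) / 30757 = 490.98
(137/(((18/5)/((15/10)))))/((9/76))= 13015/27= 482.04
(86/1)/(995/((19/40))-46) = 817/19463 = 0.04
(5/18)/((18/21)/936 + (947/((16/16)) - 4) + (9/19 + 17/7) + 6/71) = 175370/597232293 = 0.00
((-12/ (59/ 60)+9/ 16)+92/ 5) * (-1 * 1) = -31903/ 4720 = -6.76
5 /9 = 0.56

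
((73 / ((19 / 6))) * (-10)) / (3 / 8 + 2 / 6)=-105120 / 323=-325.45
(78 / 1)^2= 6084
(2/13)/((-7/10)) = -20/91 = -0.22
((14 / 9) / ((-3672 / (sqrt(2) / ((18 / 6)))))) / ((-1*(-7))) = -sqrt(2) / 49572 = -0.00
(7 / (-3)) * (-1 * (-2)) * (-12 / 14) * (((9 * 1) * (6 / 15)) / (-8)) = -9 / 5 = -1.80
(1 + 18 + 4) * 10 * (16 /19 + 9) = 43010 /19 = 2263.68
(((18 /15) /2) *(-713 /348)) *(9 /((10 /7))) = -44919 /5800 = -7.74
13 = 13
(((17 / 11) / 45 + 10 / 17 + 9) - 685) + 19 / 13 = -73723028 / 109395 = -673.92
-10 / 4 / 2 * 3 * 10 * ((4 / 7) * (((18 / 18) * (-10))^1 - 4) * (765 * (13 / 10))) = 298350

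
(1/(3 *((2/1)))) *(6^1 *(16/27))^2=512/243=2.11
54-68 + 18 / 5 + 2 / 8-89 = -1983 / 20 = -99.15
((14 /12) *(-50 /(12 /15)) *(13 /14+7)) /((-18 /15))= 23125 /48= 481.77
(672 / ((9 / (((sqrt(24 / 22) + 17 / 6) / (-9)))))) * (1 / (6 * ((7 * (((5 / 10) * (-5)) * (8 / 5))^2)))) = -17 / 486 - 2 * sqrt(33) / 891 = -0.05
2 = 2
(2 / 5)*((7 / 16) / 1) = 0.18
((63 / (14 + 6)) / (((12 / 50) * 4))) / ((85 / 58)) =609 / 272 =2.24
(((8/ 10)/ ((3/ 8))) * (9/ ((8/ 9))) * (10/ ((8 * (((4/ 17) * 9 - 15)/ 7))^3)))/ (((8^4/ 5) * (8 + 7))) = -1685159/ 305935417344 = -0.00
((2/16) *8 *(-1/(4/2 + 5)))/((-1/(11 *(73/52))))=803/364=2.21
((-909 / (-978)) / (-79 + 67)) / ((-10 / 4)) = 101 / 3260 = 0.03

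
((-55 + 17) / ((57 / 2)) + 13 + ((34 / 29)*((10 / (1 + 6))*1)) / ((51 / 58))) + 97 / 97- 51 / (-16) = 1989 / 112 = 17.76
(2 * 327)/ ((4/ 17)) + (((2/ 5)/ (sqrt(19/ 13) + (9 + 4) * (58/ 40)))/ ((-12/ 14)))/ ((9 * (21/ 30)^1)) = 800 * sqrt(247)/ 49682079 + 276182285081/ 99364158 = 2779.50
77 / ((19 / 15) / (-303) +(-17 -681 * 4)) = -349965 / 12457864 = -0.03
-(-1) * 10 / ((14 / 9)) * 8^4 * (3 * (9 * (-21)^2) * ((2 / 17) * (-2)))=-1254113280 / 17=-73771369.41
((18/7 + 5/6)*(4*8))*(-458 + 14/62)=-32469008/651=-49875.59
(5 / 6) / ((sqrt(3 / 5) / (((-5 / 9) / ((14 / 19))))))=-475 * sqrt(15) / 2268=-0.81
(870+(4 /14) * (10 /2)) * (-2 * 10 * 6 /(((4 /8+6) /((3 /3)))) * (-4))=5856000 /91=64351.65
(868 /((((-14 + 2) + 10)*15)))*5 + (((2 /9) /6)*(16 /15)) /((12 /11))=-175726 /1215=-144.63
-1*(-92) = 92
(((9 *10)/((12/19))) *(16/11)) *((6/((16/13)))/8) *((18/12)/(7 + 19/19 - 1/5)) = 4275/176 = 24.29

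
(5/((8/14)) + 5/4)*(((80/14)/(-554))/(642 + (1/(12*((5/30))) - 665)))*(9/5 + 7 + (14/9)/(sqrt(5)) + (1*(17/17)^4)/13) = 32*sqrt(5)/22437 + 9232/226863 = 0.04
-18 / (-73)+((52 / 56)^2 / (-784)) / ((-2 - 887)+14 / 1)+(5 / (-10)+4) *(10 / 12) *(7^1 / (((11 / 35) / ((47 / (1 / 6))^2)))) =557768735536623707 / 107968168000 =5166047.97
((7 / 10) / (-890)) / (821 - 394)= -1 / 542900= -0.00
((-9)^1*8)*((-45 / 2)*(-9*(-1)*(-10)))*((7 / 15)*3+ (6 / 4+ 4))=-1006020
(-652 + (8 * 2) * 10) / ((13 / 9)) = -340.62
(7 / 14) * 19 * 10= 95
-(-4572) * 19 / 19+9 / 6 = 9147 / 2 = 4573.50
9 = 9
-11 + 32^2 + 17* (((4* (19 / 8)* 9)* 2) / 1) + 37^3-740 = 53833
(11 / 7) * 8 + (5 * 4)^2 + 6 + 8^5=232306 / 7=33186.57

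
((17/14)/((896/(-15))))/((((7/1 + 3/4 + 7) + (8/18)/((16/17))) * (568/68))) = -39015/244030976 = -0.00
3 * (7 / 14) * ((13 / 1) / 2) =39 / 4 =9.75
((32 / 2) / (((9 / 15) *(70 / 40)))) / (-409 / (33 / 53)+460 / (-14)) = -3520 / 159329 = -0.02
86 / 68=43 / 34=1.26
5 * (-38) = -190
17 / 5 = 3.40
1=1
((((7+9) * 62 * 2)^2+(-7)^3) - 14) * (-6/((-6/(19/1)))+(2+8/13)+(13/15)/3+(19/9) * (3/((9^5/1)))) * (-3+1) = -1985418570506206/11514555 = -172426860.66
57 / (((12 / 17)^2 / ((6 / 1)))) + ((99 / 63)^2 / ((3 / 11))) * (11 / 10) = 4094449 / 5880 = 696.33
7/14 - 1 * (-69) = 139/2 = 69.50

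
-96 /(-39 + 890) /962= -48 /409331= -0.00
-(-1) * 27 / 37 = 27 / 37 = 0.73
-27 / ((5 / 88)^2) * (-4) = 33454.08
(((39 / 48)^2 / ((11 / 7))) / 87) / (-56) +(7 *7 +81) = 254791511 / 1959936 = 130.00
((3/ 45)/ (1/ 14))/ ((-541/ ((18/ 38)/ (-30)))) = 7/ 256975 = 0.00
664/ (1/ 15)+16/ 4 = 9964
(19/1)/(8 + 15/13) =247/119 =2.08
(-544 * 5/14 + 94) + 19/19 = -695/7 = -99.29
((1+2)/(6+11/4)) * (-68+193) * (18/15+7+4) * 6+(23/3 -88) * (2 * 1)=62506/21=2976.48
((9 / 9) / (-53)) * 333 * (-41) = 13653 / 53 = 257.60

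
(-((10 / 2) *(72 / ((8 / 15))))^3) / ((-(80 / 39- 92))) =-11994328125 / 3508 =-3419135.73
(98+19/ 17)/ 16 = 1685/ 272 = 6.19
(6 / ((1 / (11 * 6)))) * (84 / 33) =1008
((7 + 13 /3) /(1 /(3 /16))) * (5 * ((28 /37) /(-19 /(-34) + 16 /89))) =180047 /16539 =10.89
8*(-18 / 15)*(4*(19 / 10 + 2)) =-3744 / 25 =-149.76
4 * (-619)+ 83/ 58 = -143525/ 58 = -2474.57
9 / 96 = 3 / 32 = 0.09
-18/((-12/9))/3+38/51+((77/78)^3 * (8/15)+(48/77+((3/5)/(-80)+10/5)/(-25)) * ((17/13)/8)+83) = 1655723164562351/18635657040000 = 88.85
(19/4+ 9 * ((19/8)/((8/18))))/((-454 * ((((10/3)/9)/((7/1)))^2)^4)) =-2753201775700832130171/1452800000000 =-1895100341.20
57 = 57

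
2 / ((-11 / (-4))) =8 / 11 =0.73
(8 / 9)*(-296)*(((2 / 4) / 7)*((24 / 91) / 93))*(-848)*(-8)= -64258048 / 177723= -361.56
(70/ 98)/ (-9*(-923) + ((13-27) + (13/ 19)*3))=95/ 1103242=0.00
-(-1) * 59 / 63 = 59 / 63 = 0.94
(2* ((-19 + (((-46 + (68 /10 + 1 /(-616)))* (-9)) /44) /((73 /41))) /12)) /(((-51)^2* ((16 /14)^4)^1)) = -49190594173 /90339932897280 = -0.00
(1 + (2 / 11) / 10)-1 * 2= -54 / 55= -0.98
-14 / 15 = -0.93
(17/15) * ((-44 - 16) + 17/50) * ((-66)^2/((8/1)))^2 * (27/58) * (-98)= 26521404765471/29000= 914531198.81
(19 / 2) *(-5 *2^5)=-1520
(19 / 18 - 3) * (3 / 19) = -35 / 114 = -0.31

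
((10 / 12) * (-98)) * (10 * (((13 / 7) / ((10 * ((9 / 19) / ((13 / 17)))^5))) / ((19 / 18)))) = -1575.57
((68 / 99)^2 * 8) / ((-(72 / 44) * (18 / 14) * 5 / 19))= -2459968 / 360855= -6.82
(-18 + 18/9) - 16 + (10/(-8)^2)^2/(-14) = -32.00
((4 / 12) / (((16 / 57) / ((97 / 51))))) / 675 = 0.00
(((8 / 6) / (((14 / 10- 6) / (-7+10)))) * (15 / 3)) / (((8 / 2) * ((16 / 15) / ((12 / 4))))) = -1125 / 368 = -3.06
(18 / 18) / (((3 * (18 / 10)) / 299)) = 1495 / 27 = 55.37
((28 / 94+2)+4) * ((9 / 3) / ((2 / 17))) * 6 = 45288 / 47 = 963.57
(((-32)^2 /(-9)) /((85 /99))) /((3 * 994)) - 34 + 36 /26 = -32.66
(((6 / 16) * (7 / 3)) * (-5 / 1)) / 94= -35 / 752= -0.05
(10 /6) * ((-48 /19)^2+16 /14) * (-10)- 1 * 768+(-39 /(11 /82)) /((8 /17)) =-504086675 /333564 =-1511.21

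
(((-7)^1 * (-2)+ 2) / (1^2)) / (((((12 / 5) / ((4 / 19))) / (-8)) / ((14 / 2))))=-4480 / 57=-78.60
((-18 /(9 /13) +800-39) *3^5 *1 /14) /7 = 3645 /2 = 1822.50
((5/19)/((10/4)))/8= 1/76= 0.01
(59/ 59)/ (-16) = -1/ 16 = -0.06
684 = 684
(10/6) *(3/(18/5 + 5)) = 25/43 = 0.58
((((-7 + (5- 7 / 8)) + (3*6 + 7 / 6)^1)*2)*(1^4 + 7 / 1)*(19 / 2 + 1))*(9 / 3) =8211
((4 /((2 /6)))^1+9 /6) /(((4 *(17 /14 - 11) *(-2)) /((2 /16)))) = 0.02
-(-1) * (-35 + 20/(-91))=-35.22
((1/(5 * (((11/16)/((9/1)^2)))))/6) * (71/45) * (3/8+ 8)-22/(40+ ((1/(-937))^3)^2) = 382229800673285936815381/7444409085511686299275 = 51.34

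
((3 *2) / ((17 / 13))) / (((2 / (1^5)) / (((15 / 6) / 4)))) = 195 / 136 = 1.43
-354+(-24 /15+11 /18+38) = -28529 /90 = -316.99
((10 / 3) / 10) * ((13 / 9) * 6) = 26 / 9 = 2.89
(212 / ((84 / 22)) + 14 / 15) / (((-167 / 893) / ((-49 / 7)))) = 1764568 / 835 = 2113.26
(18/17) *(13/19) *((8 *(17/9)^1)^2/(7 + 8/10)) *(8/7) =87040/3591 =24.24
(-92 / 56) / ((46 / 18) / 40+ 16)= -4140 / 40481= -0.10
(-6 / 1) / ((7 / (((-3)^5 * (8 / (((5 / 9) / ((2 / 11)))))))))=209952 / 385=545.33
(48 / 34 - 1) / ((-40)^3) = -7 / 1088000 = -0.00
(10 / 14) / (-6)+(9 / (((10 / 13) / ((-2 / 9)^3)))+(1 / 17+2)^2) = 6540283 / 1638630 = 3.99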